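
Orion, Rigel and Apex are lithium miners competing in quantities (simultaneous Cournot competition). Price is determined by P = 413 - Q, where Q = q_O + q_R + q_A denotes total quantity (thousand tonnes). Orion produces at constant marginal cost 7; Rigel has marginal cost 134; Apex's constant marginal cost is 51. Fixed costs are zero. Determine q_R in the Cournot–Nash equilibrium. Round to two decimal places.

Orion's profit: π_O = (413 - Q)q_O - (7q_O). Setting ∂π_O/∂q_O = 0: 406 - 2q_O - (q_R + q_A) = 0.
Rigel's first-order condition: 279 - 2q_R - (q_O + q_A) = 0.
Apex's first-order condition: 362 - 2q_A - (q_O + q_R) = 0.
Adding the 3 conditions: 1047 − 2Q − 2Q = 0, i.e. Q = 1047/4.
Back-substituting: q_O = (406 − 1047/4) = 577/4, q_R = (279 − 1047/4) = 69/4, q_A = (362 − 1047/4) = 401/4.

17.25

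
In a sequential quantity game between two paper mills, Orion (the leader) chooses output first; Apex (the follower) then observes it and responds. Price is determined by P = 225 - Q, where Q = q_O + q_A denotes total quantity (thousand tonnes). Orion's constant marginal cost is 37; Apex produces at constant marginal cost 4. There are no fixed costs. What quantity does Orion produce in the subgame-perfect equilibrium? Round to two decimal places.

77.50

Solve by backward induction. Given q_O, the follower Apex maximises π_A = (225 - q_O - q_A)q_A - 4q_A.
Follower FOC: 221 - q_O - 2q_A = 0, so q_A(q_O) = (221 - q_O)/2.
The leader anticipates this reaction. Substituting into P = 225 - Q gives P = 229/2 - (1/2)q_O, so π_O = (229/2 - (1/2)q_O)q_O - 37q_O.
Leader FOC: 155/2 - q_O = 0, so q_O = 155/2.
Then q_A = (221 - 155/2)/2 = 287/4.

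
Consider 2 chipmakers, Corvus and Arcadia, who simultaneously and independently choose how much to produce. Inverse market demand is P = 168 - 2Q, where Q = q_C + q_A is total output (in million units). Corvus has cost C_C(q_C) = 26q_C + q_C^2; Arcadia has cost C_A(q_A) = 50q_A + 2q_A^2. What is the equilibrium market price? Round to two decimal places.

107.82

Corvus's profit: π_C = (168 - 2Q)q_C - (26q_C + q_C²). Setting ∂π_C/∂q_C = 0: 142 - 6q_C - 2(q_A) = 0.
Arcadia's first-order condition: 118 - 8q_A - 2(q_C) = 0.
So q_C = (142 - 2q_A)/6 and q_A = (118 - 2q_C)/8.
Solving the pair: q_C = 225/11, q_A = 106/11.
Total output Q = 331/11, so price P = 168 - 2·(331/11) = 1186/11.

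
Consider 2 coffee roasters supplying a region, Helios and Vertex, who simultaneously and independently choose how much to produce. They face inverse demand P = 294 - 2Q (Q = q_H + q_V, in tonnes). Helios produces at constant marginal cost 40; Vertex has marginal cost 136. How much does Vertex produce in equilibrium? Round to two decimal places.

Helios's profit: π_H = (294 - 2Q)q_H - (40q_H). Setting ∂π_H/∂q_H = 0: 254 - 4q_H - 2(q_V) = 0.
Vertex's profit: π_V = (294 - 2Q)q_V - (136q_V). Setting ∂π_V/∂q_V = 0: 158 - 4q_V - 2(q_H) = 0.
Rearranging gives the reaction functions q_H = (254 - 2q_V)/4 and q_V = (158 - 2q_H)/4.
Solving the pair: q_H = 175/3, q_V = 31/3.

10.33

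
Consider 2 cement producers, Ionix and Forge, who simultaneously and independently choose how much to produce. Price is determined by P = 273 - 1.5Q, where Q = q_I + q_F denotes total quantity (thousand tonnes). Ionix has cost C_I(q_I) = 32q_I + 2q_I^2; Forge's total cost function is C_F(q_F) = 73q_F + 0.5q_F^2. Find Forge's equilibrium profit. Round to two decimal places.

Ionix's profit: π_I = (273 - 1.5Q)q_I - (32q_I + 2q_I²). Setting ∂π_I/∂q_I = 0: 241 - 7q_I - (3/2)(q_F) = 0.
Forge's profit: π_F = (273 - 1.5Q)q_F - (73q_F + (1/2)q_F²). Setting ∂π_F/∂q_F = 0: 200 - 4q_F - (3/2)(q_I) = 0.
Rearranging gives the reaction functions q_I = (241 - (3/2)q_F)/7 and q_F = (200 - (3/2)q_I)/4.
Substituting one into the other gives q_I = 25.7864 and q_F = 40.3301.
Price P = 273 - (3/2)·66.1165 = 173.8252.
Forge's profit: 173.8252·40.3301 - 73·40.3301 - (1/2)·40.3301² = 3253.0335.

3253.03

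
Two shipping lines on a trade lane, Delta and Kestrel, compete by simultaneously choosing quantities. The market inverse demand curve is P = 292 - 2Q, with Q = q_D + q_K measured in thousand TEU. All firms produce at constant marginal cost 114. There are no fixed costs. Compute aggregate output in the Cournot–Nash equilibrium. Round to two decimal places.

59.33

Each firm earns π_i = (292 - 2Q)q_i - 114q_i.
Setting ∂π_i/∂q_i = 0 with rivals' quantities fixed: 178 - 4q_i - 2q_j = 0.
By symmetry each firm produces the same amount; substituting q_j = q_i yields q_i = 178/6 = 89/3.
Total output Q = 89/3 + 89/3 = 178/3.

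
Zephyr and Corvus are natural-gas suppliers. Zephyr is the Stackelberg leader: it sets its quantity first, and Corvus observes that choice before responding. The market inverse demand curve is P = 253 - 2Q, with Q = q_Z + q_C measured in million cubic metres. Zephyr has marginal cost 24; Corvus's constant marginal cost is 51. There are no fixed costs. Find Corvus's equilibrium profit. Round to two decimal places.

684.50

The follower Corvus best-responds to any q_Z: π_C = (253 - 2Q)q_C - 51q_C.
Setting the follower's marginal profit to zero, 202 - 2q_Z - 4q_C = 0, i.e. q_C = (202 - 2q_Z)/4.
Zephyr substitutes q_C(q_Z) into its own profit: π_Z = q_Z(253 - 2q_Z - (202 - 2q_Z)/2) - 24q_Z = (152 - q_Z)q_Z - 24q_Z.
The leader's first-order condition 128 - 2q_Z = 0 yields q_Z = 64.
Then q_C = (202 - 2·64)/4 = 37/2.
Price P = 253 - 2·(165/2) = 88.
Corvus's profit: (88 - 51)·(37/2) = 1369/2.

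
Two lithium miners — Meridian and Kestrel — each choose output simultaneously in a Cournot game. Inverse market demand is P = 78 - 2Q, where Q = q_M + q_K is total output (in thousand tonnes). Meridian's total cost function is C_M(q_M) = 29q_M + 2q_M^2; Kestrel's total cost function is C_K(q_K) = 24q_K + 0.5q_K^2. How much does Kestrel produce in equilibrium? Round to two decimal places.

9.28

Meridian's profit: π_M = (78 - 2Q)q_M - (29q_M + 2q_M²). Setting ∂π_M/∂q_M = 0: 49 - 8q_M - 2(q_K) = 0.
Kestrel's first-order condition: 54 - 5q_K - 2(q_M) = 0.
Rearranging gives the reaction functions q_M = (49 - 2q_K)/8 and q_K = (54 - 2q_M)/5.
Solving the pair: q_M = 137/36, q_K = 167/18.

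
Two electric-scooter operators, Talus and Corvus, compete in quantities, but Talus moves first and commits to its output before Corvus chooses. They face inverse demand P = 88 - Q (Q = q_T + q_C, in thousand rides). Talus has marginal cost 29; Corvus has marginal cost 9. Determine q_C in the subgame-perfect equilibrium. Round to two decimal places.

29.75

Solve by backward induction. Given q_T, the follower Corvus maximises π_C = (88 - q_T - q_C)q_C - 9q_C.
∂π_C/∂q_C = 79 - q_T - 2q_C = 0 gives the reaction function q_C = (79 - q_T)/2.
The leader anticipates this reaction. Substituting into P = 88 - Q gives P = 97/2 - (1/2)q_T, so π_T = (97/2 - (1/2)q_T)q_T - 29q_T.
The leader's first-order condition 39/2 - q_T = 0 yields q_T = 39/2.
Then q_C = (79 - 39/2)/2 = 119/4.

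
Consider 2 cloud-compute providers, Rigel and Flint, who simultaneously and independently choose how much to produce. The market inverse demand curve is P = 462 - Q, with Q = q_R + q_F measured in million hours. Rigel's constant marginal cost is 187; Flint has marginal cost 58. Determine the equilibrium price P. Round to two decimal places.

Rigel's profit: π_R = (462 - Q)q_R - (187q_R). Setting ∂π_R/∂q_R = 0: 275 - 2q_R - (q_F) = 0.
Flint's profit: π_F = (462 - Q)q_F - (58q_F). Setting ∂π_F/∂q_F = 0: 404 - 2q_F - (q_R) = 0.
Best responses: q_R = (275 - q_F)/2, q_F = (404 - q_R)/2.
Solving the pair: q_R = 146/3, q_F = 533/3.
Total output Q = 679/3, so price P = 462 - 679/3 = 707/3.

235.67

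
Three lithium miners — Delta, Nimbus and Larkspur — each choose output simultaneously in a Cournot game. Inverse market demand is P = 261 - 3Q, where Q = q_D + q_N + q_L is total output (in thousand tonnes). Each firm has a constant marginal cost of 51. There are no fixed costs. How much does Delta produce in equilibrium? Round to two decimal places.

Each firm earns π_i = (261 - 3Q)q_i - 51q_i.
First-order condition (treating rivals' output as given): 210 - 6q_i - 3·Σ_{j≠i} q_j = 0.
With identical firms every q_j equals q_i, so Σ_{j≠i} q_j = 2q_i and 210 = 12q_i, giving q_i = 35/2.

17.50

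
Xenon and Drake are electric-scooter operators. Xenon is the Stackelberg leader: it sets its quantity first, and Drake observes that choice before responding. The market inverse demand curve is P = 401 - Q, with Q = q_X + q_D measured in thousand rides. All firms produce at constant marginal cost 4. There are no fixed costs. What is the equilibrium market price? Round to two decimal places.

103.25

The follower Drake best-responds to any q_X: π_D = (401 - Q)q_D - 4q_D.
∂π_D/∂q_D = 397 - q_X - 2q_D = 0 gives the reaction function q_D = (397 - q_X)/2.
Xenon substitutes q_D(q_X) into its own profit: π_X = q_X(401 - q_X - (397 - q_X)/2) - 4q_X = (405/2 - (1/2)q_X)q_X - 4q_X.
Maximising: ∂π_X/∂q_X = 397/2 - q_X = 0, giving q_X = 397/2.
Then q_D = (397 - 397/2)/2 = 397/4.
Total output Q = 1191/4, so price P = 401 - 1191/4 = 413/4.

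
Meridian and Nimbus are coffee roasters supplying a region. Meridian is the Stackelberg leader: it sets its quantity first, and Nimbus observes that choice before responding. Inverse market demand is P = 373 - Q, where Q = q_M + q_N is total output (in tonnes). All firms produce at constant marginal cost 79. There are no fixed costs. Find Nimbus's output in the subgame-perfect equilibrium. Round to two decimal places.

73.50

The follower Nimbus best-responds to any q_M: π_N = (373 - Q)q_N - 79q_N.
∂π_N/∂q_N = 294 - q_M - 2q_N = 0 gives the reaction function q_N = (294 - q_M)/2.
Meridian substitutes q_N(q_M) into its own profit: π_M = q_M(373 - q_M - (294 - q_M)/2) - 79q_M = (226 - (1/2)q_M)q_M - 79q_M.
The leader's first-order condition 147 - q_M = 0 yields q_M = 147.
Then q_N = (294 - 147)/2 = 147/2.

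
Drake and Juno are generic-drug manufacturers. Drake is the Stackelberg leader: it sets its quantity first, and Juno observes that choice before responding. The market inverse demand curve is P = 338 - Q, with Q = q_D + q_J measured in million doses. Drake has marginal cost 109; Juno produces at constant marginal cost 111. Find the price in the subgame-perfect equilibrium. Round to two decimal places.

The follower Juno best-responds to any q_D: π_J = (338 - Q)q_J - 111q_J.
Follower FOC: 227 - q_D - 2q_J = 0, so q_J(q_D) = (227 - q_D)/2.
The leader anticipates this reaction. Substituting into P = 338 - Q gives P = 449/2 - (1/2)q_D, so π_D = (449/2 - (1/2)q_D)q_D - 109q_D.
Maximising: ∂π_D/∂q_D = 231/2 - q_D = 0, giving q_D = 231/2.
Then q_J = (227 - 231/2)/2 = 223/4.
Total output Q = 685/4, so price P = 338 - 685/4 = 667/4.

166.75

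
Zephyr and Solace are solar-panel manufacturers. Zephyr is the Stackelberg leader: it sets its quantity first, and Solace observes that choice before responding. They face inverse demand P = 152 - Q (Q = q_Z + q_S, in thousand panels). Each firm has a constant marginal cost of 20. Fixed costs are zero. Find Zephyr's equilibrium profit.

2178

The follower Solace best-responds to any q_Z: π_S = (152 - Q)q_S - 20q_S.
Follower FOC: 132 - q_Z - 2q_S = 0, so q_S(q_Z) = (132 - q_Z)/2.
Zephyr substitutes q_S(q_Z) into its own profit: π_Z = q_Z(152 - q_Z - (132 - q_Z)/2) - 20q_Z = (86 - (1/2)q_Z)q_Z - 20q_Z.
Maximising: ∂π_Z/∂q_Z = 66 - q_Z = 0, giving q_Z = 66.
Then q_S = (132 - 66)/2 = 33.
Price P = 152 - 99 = 53.
Zephyr's profit: (53 - 20)·66 = 2178.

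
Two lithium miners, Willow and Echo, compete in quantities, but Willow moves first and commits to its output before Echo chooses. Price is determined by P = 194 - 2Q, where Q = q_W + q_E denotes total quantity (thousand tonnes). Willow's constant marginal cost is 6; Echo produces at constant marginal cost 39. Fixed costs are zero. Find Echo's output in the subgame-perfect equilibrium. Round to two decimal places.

Solve by backward induction. Given q_W, the follower Echo maximises π_E = (194 - 2q_W - 2q_E)q_E - 39q_E.
Setting the follower's marginal profit to zero, 155 - 2q_W - 4q_E = 0, i.e. q_E = (155 - 2q_W)/4.
The leader anticipates this reaction. Substituting into P = 194 - 2Q gives P = 233/2 - q_W, so π_W = (233/2 - q_W)q_W - 6q_W.
Leader FOC: 221/2 - 2q_W = 0, so q_W = 221/4.
Then q_E = (155 - 2·(221/4))/4 = 89/8.

11.13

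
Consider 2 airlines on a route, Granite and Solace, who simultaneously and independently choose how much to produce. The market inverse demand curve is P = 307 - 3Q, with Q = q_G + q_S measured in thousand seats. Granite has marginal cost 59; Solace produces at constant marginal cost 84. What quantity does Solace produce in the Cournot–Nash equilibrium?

Granite's profit: π_G = (307 - 3Q)q_G - (59q_G). Setting ∂π_G/∂q_G = 0: 248 - 6q_G - 3(q_S) = 0.
Solace's first-order condition: 223 - 6q_S - 3(q_G) = 0.
Best responses: q_G = (248 - 3q_S)/6, q_S = (223 - 3q_G)/6.
Substituting one into the other gives q_G = 91/3 and q_S = 22.

22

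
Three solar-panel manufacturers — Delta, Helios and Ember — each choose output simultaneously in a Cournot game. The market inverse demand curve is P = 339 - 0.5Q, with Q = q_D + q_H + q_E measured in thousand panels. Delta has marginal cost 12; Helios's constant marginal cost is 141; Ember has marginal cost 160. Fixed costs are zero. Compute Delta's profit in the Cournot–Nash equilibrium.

Delta's profit: π_D = (339 - 0.5Q)q_D - (12q_D). Setting ∂π_D/∂q_D = 0: 327 - q_D - (1/2)(q_H + q_E) = 0.
Helios's first-order condition: 198 - q_H - (1/2)(q_D + q_E) = 0.
Ember's profit: π_E = (339 - 0.5Q)q_E - (160q_E). Setting ∂π_E/∂q_E = 0: 179 - q_E - (1/2)(q_D + q_H) = 0.
Summing all 3 equations gives 704 − 2Q = 0, hence Q = 352.
Back-substituting: q_D = (327 − 176)/(1/2) = 302, q_H = (198 − 176)/(1/2) = 44, q_E = (179 − 176)/(1/2) = 6.
Price P = 339 - (1/2)·352 = 163.
Delta's profit: (163 - 12)·302 = 45602.

45602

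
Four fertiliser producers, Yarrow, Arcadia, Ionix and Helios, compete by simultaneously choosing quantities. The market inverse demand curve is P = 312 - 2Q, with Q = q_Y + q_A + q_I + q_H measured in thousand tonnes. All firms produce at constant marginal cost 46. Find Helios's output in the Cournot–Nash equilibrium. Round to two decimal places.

26.60

A representative firm's profit is π_i = q_i(312 - 2Q) - 46q_i.
Setting ∂π_i/∂q_i = 0 with rivals' quantities fixed: 266 - 4q_i - 2·Σ_{j≠i} q_j = 0.
By symmetry each firm produces the same amount; substituting Σ_{j≠i} q_j = 3q_i yields q_i = 266/10 = 133/5.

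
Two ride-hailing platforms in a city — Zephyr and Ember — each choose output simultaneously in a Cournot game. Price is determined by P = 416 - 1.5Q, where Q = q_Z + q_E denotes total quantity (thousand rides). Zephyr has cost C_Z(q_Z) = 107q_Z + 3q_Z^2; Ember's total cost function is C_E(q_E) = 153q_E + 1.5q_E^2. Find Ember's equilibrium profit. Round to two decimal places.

Zephyr's profit: π_Z = (416 - 1.5Q)q_Z - (107q_Z + 3q_Z²). Setting ∂π_Z/∂q_Z = 0: 309 - 9q_Z - (3/2)(q_E) = 0.
Ember's first-order condition: 263 - 6q_E - (3/2)(q_Z) = 0.
Best responses: q_Z = (309 - (3/2)q_E)/9, q_E = (263 - (3/2)q_Z)/6.
Solving the pair: q_Z = 1946/69, q_E = 846/23.
Price P = 416 - (3/2)·64.9855 = 318.5217.
Ember's profit: 318.5217·(846/23) - 153·(846/23) - (3/2)(846/23)² = 4058.8809.

4058.88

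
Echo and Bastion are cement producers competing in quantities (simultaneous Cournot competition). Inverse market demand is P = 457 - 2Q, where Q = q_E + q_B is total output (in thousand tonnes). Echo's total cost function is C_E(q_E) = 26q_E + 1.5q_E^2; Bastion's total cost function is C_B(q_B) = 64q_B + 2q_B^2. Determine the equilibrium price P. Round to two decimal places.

Echo's profit: π_E = (457 - 2Q)q_E - (26q_E + (3/2)q_E²). Setting ∂π_E/∂q_E = 0: 431 - 7q_E - 2(q_B) = 0.
Bastion's profit: π_B = (457 - 2Q)q_B - (64q_B + 2q_B²). Setting ∂π_B/∂q_B = 0: 393 - 8q_B - 2(q_E) = 0.
Rearranging gives the reaction functions q_E = (431 - 2q_B)/7 and q_B = (393 - 2q_E)/8.
Solving the pair: q_E = 1331/26, q_B = 1889/52.
Total output Q = 87.5192, so price P = 457 - 2·87.5192 = 281.9615.

281.96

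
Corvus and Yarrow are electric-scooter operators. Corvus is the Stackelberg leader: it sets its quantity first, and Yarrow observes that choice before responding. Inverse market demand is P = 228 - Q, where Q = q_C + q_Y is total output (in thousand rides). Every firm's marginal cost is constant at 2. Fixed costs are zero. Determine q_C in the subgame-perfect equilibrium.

Solve by backward induction. Given q_C, the follower Yarrow maximises π_Y = (228 - q_C - q_Y)q_Y - 2q_Y.
∂π_Y/∂q_Y = 226 - q_C - 2q_Y = 0 gives the reaction function q_Y = (226 - q_C)/2.
Corvus substitutes q_Y(q_C) into its own profit: π_C = q_C(228 - q_C - (226 - q_C)/2) - 2q_C = (115 - (1/2)q_C)q_C - 2q_C.
Maximising: ∂π_C/∂q_C = 113 - q_C = 0, giving q_C = 113.
Then q_Y = (226 - 113)/2 = 113/2.

113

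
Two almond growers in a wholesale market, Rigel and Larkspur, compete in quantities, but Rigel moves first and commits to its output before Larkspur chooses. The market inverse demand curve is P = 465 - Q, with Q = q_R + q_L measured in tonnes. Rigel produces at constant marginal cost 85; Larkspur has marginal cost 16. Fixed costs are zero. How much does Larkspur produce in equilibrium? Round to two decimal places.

The follower Larkspur best-responds to any q_R: π_L = (465 - Q)q_L - 16q_L.
Setting the follower's marginal profit to zero, 449 - q_R - 2q_L = 0, i.e. q_L = (449 - q_R)/2.
Rigel substitutes q_L(q_R) into its own profit: π_R = q_R(465 - q_R - (449 - q_R)/2) - 85q_R = (481/2 - (1/2)q_R)q_R - 85q_R.
Leader FOC: 311/2 - q_R = 0, so q_R = 311/2.
Then q_L = (449 - 311/2)/2 = 587/4.

146.75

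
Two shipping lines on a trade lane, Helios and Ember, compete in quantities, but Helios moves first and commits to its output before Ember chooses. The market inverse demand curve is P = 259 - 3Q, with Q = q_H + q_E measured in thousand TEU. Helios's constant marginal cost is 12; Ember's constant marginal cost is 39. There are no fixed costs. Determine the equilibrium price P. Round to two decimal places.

Solve by backward induction. Given q_H, the follower Ember maximises π_E = (259 - 3q_H - 3q_E)q_E - 39q_E.
Follower FOC: 220 - 3q_H - 6q_E = 0, so q_E(q_H) = (220 - 3q_H)/6.
The leader anticipates this reaction. Substituting into P = 259 - 3Q gives P = 149 - (3/2)q_H, so π_H = (149 - (3/2)q_H)q_H - 12q_H.
Maximising: ∂π_H/∂q_H = 137 - 3q_H = 0, giving q_H = 137/3.
Then q_E = (220 - 3·(137/3))/6 = 83/6.
Total output Q = 119/2, so price P = 259 - 3·(119/2) = 161/2.

80.50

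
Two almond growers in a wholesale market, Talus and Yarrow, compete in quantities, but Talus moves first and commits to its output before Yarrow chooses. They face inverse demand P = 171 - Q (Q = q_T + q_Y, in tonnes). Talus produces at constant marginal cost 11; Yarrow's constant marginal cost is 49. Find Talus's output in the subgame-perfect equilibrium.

99

The follower Yarrow best-responds to any q_T: π_Y = (171 - Q)q_Y - 49q_Y.
∂π_Y/∂q_Y = 122 - q_T - 2q_Y = 0 gives the reaction function q_Y = (122 - q_T)/2.
The leader anticipates this reaction. Substituting into P = 171 - Q gives P = 110 - (1/2)q_T, so π_T = (110 - (1/2)q_T)q_T - 11q_T.
Maximising: ∂π_T/∂q_T = 99 - q_T = 0, giving q_T = 99.
Then q_Y = (122 - 99)/2 = 23/2.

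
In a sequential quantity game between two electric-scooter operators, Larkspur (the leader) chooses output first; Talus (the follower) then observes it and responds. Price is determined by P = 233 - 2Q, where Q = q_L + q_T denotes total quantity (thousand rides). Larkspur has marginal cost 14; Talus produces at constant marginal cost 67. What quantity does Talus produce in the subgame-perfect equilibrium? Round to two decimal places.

Solve by backward induction. Given q_L, the follower Talus maximises π_T = (233 - 2q_L - 2q_T)q_T - 67q_T.
Follower FOC: 166 - 2q_L - 4q_T = 0, so q_T(q_L) = (166 - 2q_L)/4.
Larkspur substitutes q_T(q_L) into its own profit: π_L = q_L(233 - 2q_L - (166 - 2q_L)/2) - 14q_L = (150 - q_L)q_L - 14q_L.
Maximising: ∂π_L/∂q_L = 136 - 2q_L = 0, giving q_L = 68.
Then q_T = (166 - 2·68)/4 = 15/2.

7.50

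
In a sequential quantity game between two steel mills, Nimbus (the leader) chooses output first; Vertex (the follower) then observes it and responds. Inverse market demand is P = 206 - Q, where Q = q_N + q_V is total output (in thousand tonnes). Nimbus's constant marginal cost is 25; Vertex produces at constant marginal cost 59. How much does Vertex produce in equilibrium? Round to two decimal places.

19.75

The follower Vertex best-responds to any q_N: π_V = (206 - Q)q_V - 59q_V.
∂π_V/∂q_V = 147 - q_N - 2q_V = 0 gives the reaction function q_V = (147 - q_N)/2.
Nimbus substitutes q_V(q_N) into its own profit: π_N = q_N(206 - q_N - (147 - q_N)/2) - 25q_N = (265/2 - (1/2)q_N)q_N - 25q_N.
Maximising: ∂π_N/∂q_N = 215/2 - q_N = 0, giving q_N = 215/2.
Then q_V = (147 - 215/2)/2 = 79/4.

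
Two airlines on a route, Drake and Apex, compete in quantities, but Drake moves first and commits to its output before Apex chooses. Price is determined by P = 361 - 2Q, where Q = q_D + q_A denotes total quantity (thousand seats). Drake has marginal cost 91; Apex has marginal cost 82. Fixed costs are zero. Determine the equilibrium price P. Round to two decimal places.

156.25

The follower Apex best-responds to any q_D: π_A = (361 - 2Q)q_A - 82q_A.
Follower FOC: 279 - 2q_D - 4q_A = 0, so q_A(q_D) = (279 - 2q_D)/4.
Drake substitutes q_A(q_D) into its own profit: π_D = q_D(361 - 2q_D - (279 - 2q_D)/2) - 91q_D = (443/2 - q_D)q_D - 91q_D.
Maximising: ∂π_D/∂q_D = 261/2 - 2q_D = 0, giving q_D = 261/4.
Then q_A = (279 - 2·(261/4))/4 = 297/8.
Total output Q = 819/8, so price P = 361 - 2·(819/8) = 625/4.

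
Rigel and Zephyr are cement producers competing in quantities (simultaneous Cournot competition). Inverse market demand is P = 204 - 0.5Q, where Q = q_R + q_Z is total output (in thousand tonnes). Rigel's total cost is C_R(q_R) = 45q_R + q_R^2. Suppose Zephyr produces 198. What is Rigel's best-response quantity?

20

With the rival's output fixed at 198, Rigel's profit is π_R = (204 - (1/2)·198 - (1/2)q_R)q_R - (45q_R + q_R²) = (105 - (1/2)q_R)q_R - (45q_R + q_R²).
∂π_R/∂q_R = 60 - 3q_R = 0, so q_R = 20.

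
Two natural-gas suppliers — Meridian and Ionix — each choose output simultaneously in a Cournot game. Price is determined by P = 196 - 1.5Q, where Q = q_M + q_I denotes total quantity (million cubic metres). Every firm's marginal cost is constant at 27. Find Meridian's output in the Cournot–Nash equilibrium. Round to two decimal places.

37.56

A representative firm's profit is π_i = q_i(196 - 1.5Q) - 27q_i.
Setting ∂π_i/∂q_i = 0 with rivals' quantities fixed: 169 - 3q_i - (3/2)q_j = 0.
With identical firms every q_j equals q_i, so q_j = q_i and 169 = (9/2)q_i, giving q_i = 338/9.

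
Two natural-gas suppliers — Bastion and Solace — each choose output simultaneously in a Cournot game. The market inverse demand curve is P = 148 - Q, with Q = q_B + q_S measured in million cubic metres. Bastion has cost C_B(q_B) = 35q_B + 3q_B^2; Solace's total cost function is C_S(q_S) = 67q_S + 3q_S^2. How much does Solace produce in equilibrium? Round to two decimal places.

Bastion's profit: π_B = (148 - Q)q_B - (35q_B + 3q_B²). Setting ∂π_B/∂q_B = 0: 113 - 8q_B - (q_S) = 0.
Solace's profit: π_S = (148 - Q)q_S - (67q_S + 3q_S²). Setting ∂π_S/∂q_S = 0: 81 - 8q_S - (q_B) = 0.
Best responses: q_B = (113 - q_S)/8, q_S = (81 - q_B)/8.
Solving the pair: q_B = 823/63, q_S = 535/63.

8.49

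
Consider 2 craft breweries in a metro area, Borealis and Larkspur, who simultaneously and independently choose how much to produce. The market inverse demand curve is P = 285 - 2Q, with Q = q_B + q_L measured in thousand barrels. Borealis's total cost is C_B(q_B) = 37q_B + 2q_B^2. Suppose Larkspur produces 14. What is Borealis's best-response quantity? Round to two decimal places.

27.50

With the rival's output fixed at 14, Borealis's profit is π_B = (285 - 2·14 - 2q_B)q_B - (37q_B + 2q_B²) = (257 - 2q_B)q_B - (37q_B + 2q_B²).
∂π_B/∂q_B = 220 - 8q_B = 0, so q_B = 55/2.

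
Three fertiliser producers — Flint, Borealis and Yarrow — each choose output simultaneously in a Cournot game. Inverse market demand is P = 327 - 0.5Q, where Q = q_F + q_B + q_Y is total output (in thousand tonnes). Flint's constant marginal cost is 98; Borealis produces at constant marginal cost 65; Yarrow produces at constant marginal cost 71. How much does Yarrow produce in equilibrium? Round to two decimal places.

Flint's profit: π_F = (327 - 0.5Q)q_F - (98q_F). Setting ∂π_F/∂q_F = 0: 229 - q_F - (1/2)(q_B + q_Y) = 0.
Borealis's profit: π_B = (327 - 0.5Q)q_B - (65q_B). Setting ∂π_B/∂q_B = 0: 262 - q_B - (1/2)(q_F + q_Y) = 0.
Yarrow's profit: π_Y = (327 - 0.5Q)q_Y - (71q_Y). Setting ∂π_Y/∂q_Y = 0: 256 - q_Y - (1/2)(q_F + q_B) = 0.
Adding the 3 conditions: 747 − Q − Q = 0, i.e. Q = 747/2.
Back-substituting: q_F = (229 − 747/4)/(1/2) = 169/2, q_B = (262 − 747/4)/(1/2) = 301/2, q_Y = (256 − 747/4)/(1/2) = 277/2.

138.50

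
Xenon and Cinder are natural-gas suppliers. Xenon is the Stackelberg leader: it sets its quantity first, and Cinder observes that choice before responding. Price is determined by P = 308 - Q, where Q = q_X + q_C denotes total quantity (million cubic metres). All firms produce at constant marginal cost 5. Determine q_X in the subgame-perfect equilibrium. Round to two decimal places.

Solve by backward induction. Given q_X, the follower Cinder maximises π_C = (308 - q_X - q_C)q_C - 5q_C.
Setting the follower's marginal profit to zero, 303 - q_X - 2q_C = 0, i.e. q_C = (303 - q_X)/2.
The leader anticipates this reaction. Substituting into P = 308 - Q gives P = 313/2 - (1/2)q_X, so π_X = (313/2 - (1/2)q_X)q_X - 5q_X.
The leader's first-order condition 303/2 - q_X = 0 yields q_X = 303/2.
Then q_C = (303 - 303/2)/2 = 303/4.

151.50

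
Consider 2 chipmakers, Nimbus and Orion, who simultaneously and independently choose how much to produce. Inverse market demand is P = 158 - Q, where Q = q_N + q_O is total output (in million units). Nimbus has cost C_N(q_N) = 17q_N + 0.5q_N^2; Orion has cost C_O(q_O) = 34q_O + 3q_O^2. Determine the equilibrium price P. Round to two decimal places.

104.30

Nimbus's profit: π_N = (158 - Q)q_N - (17q_N + (1/2)q_N²). Setting ∂π_N/∂q_N = 0: 141 - 3q_N - (q_O) = 0.
Orion's first-order condition: 124 - 8q_O - (q_N) = 0.
Rearranging gives the reaction functions q_N = (141 - q_O)/3 and q_O = (124 - q_N)/8.
Solving the pair: q_N = 1004/23, q_O = 231/23.
Total output Q = 1235/23, so price P = 158 - 1235/23 = 104.3043.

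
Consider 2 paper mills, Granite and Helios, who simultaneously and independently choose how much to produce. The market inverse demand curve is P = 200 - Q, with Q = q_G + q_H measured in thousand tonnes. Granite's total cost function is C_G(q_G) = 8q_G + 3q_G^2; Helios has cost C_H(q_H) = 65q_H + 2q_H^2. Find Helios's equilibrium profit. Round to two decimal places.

1070.91

Granite's profit: π_G = (200 - Q)q_G - (8q_G + 3q_G²). Setting ∂π_G/∂q_G = 0: 192 - 8q_G - (q_H) = 0.
Helios's first-order condition: 135 - 6q_H - (q_G) = 0.
So q_G = (192 - q_H)/8 and q_H = (135 - q_G)/6.
Solving the pair: q_G = 1017/47, q_H = 888/47.
Price P = 200 - 1905/47 = 159.4681.
Helios's profit: 159.4681·(888/47) - 65·(888/47) - 2(888/47)² = 1070.9063.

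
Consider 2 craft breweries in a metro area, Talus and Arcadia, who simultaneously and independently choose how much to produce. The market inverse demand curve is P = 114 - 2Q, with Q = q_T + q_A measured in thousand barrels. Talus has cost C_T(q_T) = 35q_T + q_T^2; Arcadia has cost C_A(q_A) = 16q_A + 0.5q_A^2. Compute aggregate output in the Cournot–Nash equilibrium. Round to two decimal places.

Talus's profit: π_T = (114 - 2Q)q_T - (35q_T + q_T²). Setting ∂π_T/∂q_T = 0: 79 - 6q_T - 2(q_A) = 0.
Arcadia's profit: π_A = (114 - 2Q)q_A - (16q_A + (1/2)q_A²). Setting ∂π_A/∂q_A = 0: 98 - 5q_A - 2(q_T) = 0.
Best responses: q_T = (79 - 2q_A)/6, q_A = (98 - 2q_T)/5.
Solving the pair: q_T = 199/26, q_A = 215/13.
Total output Q = 199/26 + 215/13 = 629/26.

24.19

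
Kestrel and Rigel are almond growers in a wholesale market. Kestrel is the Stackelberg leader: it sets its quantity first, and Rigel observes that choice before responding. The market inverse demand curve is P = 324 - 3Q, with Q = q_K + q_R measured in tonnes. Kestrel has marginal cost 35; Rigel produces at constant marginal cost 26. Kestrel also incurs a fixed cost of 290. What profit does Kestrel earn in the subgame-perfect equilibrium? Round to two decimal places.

The follower Rigel best-responds to any q_K: π_R = (324 - 3Q)q_R - 26q_R.
∂π_R/∂q_R = 298 - 3q_K - 6q_R = 0 gives the reaction function q_R = (298 - 3q_K)/6.
The leader anticipates this reaction. Substituting into P = 324 - 3Q gives P = 175 - (3/2)q_K, so π_K = (175 - (3/2)q_K)q_K - 35q_K.
Maximising: ∂π_K/∂q_K = 140 - 3q_K = 0, giving q_K = 140/3.
Then q_R = (298 - 3·(140/3))/6 = 79/3.
Price P = 324 - 3·73 = 105.
Kestrel's profit: (105 - 35)·(140/3) - 290 = 2976.6667.

2976.67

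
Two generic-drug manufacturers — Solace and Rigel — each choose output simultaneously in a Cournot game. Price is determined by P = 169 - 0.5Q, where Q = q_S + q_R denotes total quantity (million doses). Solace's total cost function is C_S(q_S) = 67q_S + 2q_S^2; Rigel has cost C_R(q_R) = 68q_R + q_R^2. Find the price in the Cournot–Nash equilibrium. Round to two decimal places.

Solace's profit: π_S = (169 - 0.5Q)q_S - (67q_S + 2q_S²). Setting ∂π_S/∂q_S = 0: 102 - 5q_S - (1/2)(q_R) = 0.
Rigel's profit: π_R = (169 - 0.5Q)q_R - (68q_R + q_R²). Setting ∂π_R/∂q_R = 0: 101 - 3q_R - (1/2)(q_S) = 0.
Rearranging gives the reaction functions q_S = (102 - (1/2)q_R)/5 and q_R = (101 - (1/2)q_S)/3.
Solving the pair: q_S = 1022/59, q_R = 1816/59.
Total output Q = 48.1017, so price P = 169 - (1/2)·48.1017 = 144.9492.

144.95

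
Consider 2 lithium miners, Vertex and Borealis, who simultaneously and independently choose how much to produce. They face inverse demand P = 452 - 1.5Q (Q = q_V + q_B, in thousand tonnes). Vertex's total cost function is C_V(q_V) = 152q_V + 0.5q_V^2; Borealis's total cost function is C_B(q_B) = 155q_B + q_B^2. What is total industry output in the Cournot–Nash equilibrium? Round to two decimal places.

Vertex's profit: π_V = (452 - 1.5Q)q_V - (152q_V + (1/2)q_V²). Setting ∂π_V/∂q_V = 0: 300 - 4q_V - (3/2)(q_B) = 0.
Borealis's profit: π_B = (452 - 1.5Q)q_B - (155q_B + q_B²). Setting ∂π_B/∂q_B = 0: 297 - 5q_B - (3/2)(q_V) = 0.
So q_V = (300 - (3/2)q_B)/4 and q_B = (297 - (3/2)q_V)/5.
Substituting one into the other gives q_V = 59.4085 and q_B = 41.5775.
Total output Q = 59.4085 + 41.5775 = 100.9859.

100.99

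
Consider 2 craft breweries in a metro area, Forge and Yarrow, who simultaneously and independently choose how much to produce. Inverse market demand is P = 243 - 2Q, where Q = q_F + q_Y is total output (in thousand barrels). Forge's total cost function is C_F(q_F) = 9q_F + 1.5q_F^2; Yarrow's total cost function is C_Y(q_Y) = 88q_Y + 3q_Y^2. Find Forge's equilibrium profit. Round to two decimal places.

Forge's profit: π_F = (243 - 2Q)q_F - (9q_F + (3/2)q_F²). Setting ∂π_F/∂q_F = 0: 234 - 7q_F - 2(q_Y) = 0.
Yarrow's profit: π_Y = (243 - 2Q)q_Y - (88q_Y + 3q_Y²). Setting ∂π_Y/∂q_Y = 0: 155 - 10q_Y - 2(q_F) = 0.
Best responses: q_F = (234 - 2q_Y)/7, q_Y = (155 - 2q_F)/10.
Substituting one into the other gives q_F = 1015/33 and q_Y = 617/66.
Price P = 243 - 2·40.1061 = 162.7879.
Forge's profit: 162.7879·(1015/33) - 9·(1015/33) - (3/2)(1015/33)² = 3311.0996.

3311.10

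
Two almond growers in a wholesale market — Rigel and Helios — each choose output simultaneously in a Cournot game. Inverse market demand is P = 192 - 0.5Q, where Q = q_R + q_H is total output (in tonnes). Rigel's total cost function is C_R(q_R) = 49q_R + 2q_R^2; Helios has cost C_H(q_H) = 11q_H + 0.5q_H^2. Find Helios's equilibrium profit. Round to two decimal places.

7308.06

Rigel's profit: π_R = (192 - 0.5Q)q_R - (49q_R + 2q_R²). Setting ∂π_R/∂q_R = 0: 143 - 5q_R - (1/2)(q_H) = 0.
Helios's profit: π_H = (192 - 0.5Q)q_H - (11q_H + (1/2)q_H²). Setting ∂π_H/∂q_H = 0: 181 - 2q_H - (1/2)(q_R) = 0.
So q_R = (143 - (1/2)q_H)/5 and q_H = (181 - (1/2)q_R)/2.
Solving the pair: q_R = 782/39, q_H = 85.4872.
Price P = 192 - (1/2)·(1372/13) = 1810/13.
Helios's profit: (1810/13)·85.4872 - 11·85.4872 - (1/2)·85.4872² = 7308.0579.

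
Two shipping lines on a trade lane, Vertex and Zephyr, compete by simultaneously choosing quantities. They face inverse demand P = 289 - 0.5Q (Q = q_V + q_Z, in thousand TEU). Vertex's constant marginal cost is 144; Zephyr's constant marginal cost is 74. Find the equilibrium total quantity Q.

Vertex's profit: π_V = (289 - 0.5Q)q_V - (144q_V). Setting ∂π_V/∂q_V = 0: 145 - q_V - (1/2)(q_Z) = 0.
Zephyr's profit: π_Z = (289 - 0.5Q)q_Z - (74q_Z). Setting ∂π_Z/∂q_Z = 0: 215 - q_Z - (1/2)(q_V) = 0.
So q_V = (145 - (1/2)q_Z) and q_Z = (215 - (1/2)q_V).
Solving the pair: q_V = 50, q_Z = 190.
Total output Q = 50 + 190 = 240.

240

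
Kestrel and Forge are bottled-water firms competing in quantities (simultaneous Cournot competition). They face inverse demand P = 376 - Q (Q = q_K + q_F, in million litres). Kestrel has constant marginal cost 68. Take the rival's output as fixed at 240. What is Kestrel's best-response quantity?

34

With the rival's output fixed at 240, Kestrel's profit is π_K = (376 - 240 - q_K)q_K - (68q_K) = (136 - q_K)q_K - (68q_K).
∂π_K/∂q_K = 68 - 2q_K = 0, so q_K = 34.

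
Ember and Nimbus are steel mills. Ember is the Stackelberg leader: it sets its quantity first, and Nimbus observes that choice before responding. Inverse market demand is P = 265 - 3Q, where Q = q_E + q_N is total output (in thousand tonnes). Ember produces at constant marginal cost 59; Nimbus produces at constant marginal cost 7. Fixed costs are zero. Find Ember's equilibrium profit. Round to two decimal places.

988.17

The follower Nimbus best-responds to any q_E: π_N = (265 - 3Q)q_N - 7q_N.
Follower FOC: 258 - 3q_E - 6q_N = 0, so q_N(q_E) = (258 - 3q_E)/6.
The leader anticipates this reaction. Substituting into P = 265 - 3Q gives P = 136 - (3/2)q_E, so π_E = (136 - (3/2)q_E)q_E - 59q_E.
Maximising: ∂π_E/∂q_E = 77 - 3q_E = 0, giving q_E = 77/3.
Then q_N = (258 - 3·(77/3))/6 = 181/6.
Price P = 265 - 3·(335/6) = 195/2.
Ember's profit: (195/2 - 59)·(77/3) = 988.1667.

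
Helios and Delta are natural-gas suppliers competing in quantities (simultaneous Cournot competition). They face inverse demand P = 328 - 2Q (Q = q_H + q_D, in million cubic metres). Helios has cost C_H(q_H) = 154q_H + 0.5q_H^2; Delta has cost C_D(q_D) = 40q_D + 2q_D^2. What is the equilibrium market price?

222

Helios's profit: π_H = (328 - 2Q)q_H - (154q_H + (1/2)q_H²). Setting ∂π_H/∂q_H = 0: 174 - 5q_H - 2(q_D) = 0.
Delta's profit: π_D = (328 - 2Q)q_D - (40q_D + 2q_D²). Setting ∂π_D/∂q_D = 0: 288 - 8q_D - 2(q_H) = 0.
Rearranging gives the reaction functions q_H = (174 - 2q_D)/5 and q_D = (288 - 2q_H)/8.
Substituting one into the other gives q_H = 68/3 and q_D = 91/3.
Total output Q = 53, so price P = 328 - 2·53 = 222.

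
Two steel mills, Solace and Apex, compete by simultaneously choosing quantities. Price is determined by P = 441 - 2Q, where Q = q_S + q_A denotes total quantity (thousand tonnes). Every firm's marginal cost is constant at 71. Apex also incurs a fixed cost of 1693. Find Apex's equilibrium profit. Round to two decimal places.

5912.56

Each firm earns π_i = (441 - 2Q)q_i - 71q_i.
Setting ∂π_i/∂q_i = 0 with rivals' quantities fixed: 370 - 4q_i - 2q_j = 0.
By symmetry each firm produces the same amount; substituting q_j = q_i yields q_i = 370/6 = 185/3.
Price P = 441 - 2·(370/3) = 583/3.
Apex's profit: (583/3 - 71)·(185/3) - 1693 = 5912.5556.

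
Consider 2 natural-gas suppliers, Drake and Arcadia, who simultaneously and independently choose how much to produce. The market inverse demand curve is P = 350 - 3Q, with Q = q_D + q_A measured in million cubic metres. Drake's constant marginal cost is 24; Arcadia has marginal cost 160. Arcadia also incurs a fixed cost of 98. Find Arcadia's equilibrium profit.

10

Drake's profit: π_D = (350 - 3Q)q_D - (24q_D). Setting ∂π_D/∂q_D = 0: 326 - 6q_D - 3(q_A) = 0.
Arcadia's profit: π_A = (350 - 3Q)q_A - (160q_A). Setting ∂π_A/∂q_A = 0: 190 - 6q_A - 3(q_D) = 0.
Rearranging gives the reaction functions q_D = (326 - 3q_A)/6 and q_A = (190 - 3q_D)/6.
Solving the pair: q_D = 154/3, q_A = 6.
Price P = 350 - 3·(172/3) = 178.
Arcadia's profit: (178 - 160)·6 - 98 = 10.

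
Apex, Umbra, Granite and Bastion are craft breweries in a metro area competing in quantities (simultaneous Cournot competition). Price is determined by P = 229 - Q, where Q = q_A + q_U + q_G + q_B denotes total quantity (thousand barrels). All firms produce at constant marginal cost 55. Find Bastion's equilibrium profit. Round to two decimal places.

1211.04

Each firm earns π_i = (229 - Q)q_i - 55q_i.
First-order condition (treating rivals' output as given): 174 - 2q_i - Σ_{j≠i} q_j = 0.
By symmetry each firm produces the same amount; substituting Σ_{j≠i} q_j = 3q_i yields q_i = 174/5.
Price P = 229 - 696/5 = 449/5.
Bastion's profit: (449/5 - 55)·(174/5) = 1211.0400.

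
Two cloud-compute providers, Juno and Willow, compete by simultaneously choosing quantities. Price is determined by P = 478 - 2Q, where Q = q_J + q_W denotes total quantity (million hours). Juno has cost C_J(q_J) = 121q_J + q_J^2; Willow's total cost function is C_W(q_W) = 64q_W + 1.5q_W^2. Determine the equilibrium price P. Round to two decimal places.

296.89

Juno's profit: π_J = (478 - 2Q)q_J - (121q_J + q_J²). Setting ∂π_J/∂q_J = 0: 357 - 6q_J - 2(q_W) = 0.
Willow's profit: π_W = (478 - 2Q)q_W - (64q_W + (3/2)q_W²). Setting ∂π_W/∂q_W = 0: 414 - 7q_W - 2(q_J) = 0.
Best responses: q_J = (357 - 2q_W)/6, q_W = (414 - 2q_J)/7.
Solving the pair: q_J = 1671/38, q_W = 885/19.
Total output Q = 90.5526, so price P = 478 - 2·90.5526 = 296.8947.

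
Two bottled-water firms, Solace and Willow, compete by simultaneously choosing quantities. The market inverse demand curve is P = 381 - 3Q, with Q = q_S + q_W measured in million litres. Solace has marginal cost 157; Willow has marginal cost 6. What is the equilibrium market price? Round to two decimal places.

181.33

Solace's profit: π_S = (381 - 3Q)q_S - (157q_S). Setting ∂π_S/∂q_S = 0: 224 - 6q_S - 3(q_W) = 0.
Willow's profit: π_W = (381 - 3Q)q_W - (6q_W). Setting ∂π_W/∂q_W = 0: 375 - 6q_W - 3(q_S) = 0.
Best responses: q_S = (224 - 3q_W)/6, q_W = (375 - 3q_S)/6.
Substituting one into the other gives q_S = 73/9 and q_W = 526/9.
Total output Q = 599/9, so price P = 381 - 3·(599/9) = 544/3.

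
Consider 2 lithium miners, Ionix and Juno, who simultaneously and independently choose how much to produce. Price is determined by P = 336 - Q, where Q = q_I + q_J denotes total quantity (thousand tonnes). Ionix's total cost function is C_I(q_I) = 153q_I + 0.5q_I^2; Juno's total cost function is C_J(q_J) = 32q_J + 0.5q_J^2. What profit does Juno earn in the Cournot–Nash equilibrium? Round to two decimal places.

Ionix's profit: π_I = (336 - Q)q_I - (153q_I + (1/2)q_I²). Setting ∂π_I/∂q_I = 0: 183 - 3q_I - (q_J) = 0.
Juno's first-order condition: 304 - 3q_J - (q_I) = 0.
Rearranging gives the reaction functions q_I = (183 - q_J)/3 and q_J = (304 - q_I)/3.
Solving the pair: q_I = 245/8, q_J = 729/8.
Price P = 336 - 487/4 = 857/4.
Juno's profit: (857/4)·(729/8) - 32·(729/8) - (1/2)(729/8)² = 12455.6484.

12455.65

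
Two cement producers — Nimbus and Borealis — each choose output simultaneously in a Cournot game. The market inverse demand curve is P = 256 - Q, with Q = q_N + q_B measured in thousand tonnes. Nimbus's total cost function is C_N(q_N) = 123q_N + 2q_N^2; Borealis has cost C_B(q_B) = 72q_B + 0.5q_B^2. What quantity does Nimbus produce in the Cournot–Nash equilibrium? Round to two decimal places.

12.65

Nimbus's profit: π_N = (256 - Q)q_N - (123q_N + 2q_N²). Setting ∂π_N/∂q_N = 0: 133 - 6q_N - (q_B) = 0.
Borealis's first-order condition: 184 - 3q_B - (q_N) = 0.
Rearranging gives the reaction functions q_N = (133 - q_B)/6 and q_B = (184 - q_N)/3.
Substituting one into the other gives q_N = 215/17 and q_B = 971/17.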